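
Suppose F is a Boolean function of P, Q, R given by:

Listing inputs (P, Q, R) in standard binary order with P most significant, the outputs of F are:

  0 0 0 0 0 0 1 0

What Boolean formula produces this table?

F(P, Q, R) = (P and Q) and not R

Only row (1,1,0) gives 1. That row's minterm P·Q·¬R is F directly.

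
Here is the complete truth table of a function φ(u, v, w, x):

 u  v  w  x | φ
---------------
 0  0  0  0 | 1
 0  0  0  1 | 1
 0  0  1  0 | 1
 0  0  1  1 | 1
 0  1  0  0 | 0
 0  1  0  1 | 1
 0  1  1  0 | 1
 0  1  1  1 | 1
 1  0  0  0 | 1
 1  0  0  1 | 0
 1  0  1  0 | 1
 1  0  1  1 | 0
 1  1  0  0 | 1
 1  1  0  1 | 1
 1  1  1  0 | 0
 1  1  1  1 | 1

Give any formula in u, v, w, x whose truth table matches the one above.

φ(u, v, w, x) = not ((((((not u and v) and not w) and not x) or (((u and not v) and not w) and x)) or (((u and not v) and w) and x)) or (((u and v) and w) and not x))

There are just 4 zero rows: (0,1,0,0), (1,0,0,1), (1,0,1,1), (1,1,1,0). Their minterms are ¬u·v·¬w·¬x, u·¬v·¬w·x, u·¬v·w·x, u·v·w·¬x; the OR of those covers precisely the 0-outputs, and negating it yields φ.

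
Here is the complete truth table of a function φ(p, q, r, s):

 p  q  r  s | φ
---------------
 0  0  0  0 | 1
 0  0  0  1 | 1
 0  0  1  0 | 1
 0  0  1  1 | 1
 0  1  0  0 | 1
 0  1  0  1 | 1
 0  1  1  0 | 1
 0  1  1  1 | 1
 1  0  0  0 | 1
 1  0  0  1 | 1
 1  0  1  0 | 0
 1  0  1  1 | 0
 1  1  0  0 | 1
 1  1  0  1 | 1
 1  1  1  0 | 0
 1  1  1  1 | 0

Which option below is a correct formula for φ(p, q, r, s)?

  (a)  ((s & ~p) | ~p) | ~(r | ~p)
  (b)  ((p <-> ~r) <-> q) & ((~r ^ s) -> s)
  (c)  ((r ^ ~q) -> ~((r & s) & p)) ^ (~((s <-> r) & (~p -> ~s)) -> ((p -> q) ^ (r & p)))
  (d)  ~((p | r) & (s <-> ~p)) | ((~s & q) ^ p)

a

(b): at (0,0,0,0) it gives 0, but φ = 1 — eliminated.
(c): at (0,0,0,0) it gives 0, but φ = 1 — eliminated.
(d): at (0,0,1,1) it gives 0, but φ = 1 — eliminated.
That leaves (a). Evaluating it on every row reproduces the table of φ exactly.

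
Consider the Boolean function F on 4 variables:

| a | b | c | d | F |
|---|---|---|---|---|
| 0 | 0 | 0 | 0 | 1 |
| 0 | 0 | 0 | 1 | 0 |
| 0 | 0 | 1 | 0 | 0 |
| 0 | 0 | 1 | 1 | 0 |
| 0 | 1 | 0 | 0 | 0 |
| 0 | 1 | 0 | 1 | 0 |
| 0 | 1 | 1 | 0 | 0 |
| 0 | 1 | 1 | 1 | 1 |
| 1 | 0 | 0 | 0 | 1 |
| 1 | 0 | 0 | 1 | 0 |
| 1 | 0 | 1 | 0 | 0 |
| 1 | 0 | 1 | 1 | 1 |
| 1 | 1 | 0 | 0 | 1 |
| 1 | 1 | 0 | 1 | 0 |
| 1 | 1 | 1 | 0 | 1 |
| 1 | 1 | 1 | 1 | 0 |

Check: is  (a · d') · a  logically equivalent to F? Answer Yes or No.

Evaluate (a · d') · a on each row and compare to F:
  a=0, b=0, c=0, d=0: formula gives 0, but F = 1 ✗
Row (0,0,0,0) is a counterexample, so the formula is not equivalent to F.

No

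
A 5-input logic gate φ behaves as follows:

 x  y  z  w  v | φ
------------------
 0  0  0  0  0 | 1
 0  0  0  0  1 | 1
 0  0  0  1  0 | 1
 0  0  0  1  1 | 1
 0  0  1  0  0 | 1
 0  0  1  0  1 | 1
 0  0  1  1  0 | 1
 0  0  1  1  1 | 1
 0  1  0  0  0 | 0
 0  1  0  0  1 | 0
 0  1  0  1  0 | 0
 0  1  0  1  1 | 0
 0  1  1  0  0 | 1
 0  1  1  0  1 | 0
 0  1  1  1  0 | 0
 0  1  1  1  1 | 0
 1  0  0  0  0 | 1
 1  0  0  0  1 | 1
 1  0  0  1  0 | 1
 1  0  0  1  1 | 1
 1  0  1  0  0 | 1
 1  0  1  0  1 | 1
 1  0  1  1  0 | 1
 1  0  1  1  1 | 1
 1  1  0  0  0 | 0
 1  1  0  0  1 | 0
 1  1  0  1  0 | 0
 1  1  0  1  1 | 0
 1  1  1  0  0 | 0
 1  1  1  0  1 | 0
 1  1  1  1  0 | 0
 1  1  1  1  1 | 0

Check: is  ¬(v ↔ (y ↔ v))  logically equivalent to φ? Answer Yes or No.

Evaluate ¬(v ↔ (y ↔ v)) on each row and compare to φ:
  x=0, y=0, z=0, w=0, v=0: formula gives 1, φ = 1 ✓
  x=0, y=0, z=0, w=0, v=1: formula gives 1, φ = 1 ✓
  x=0, y=0, z=0, w=1, v=0: formula gives 1, φ = 1 ✓
  x=0, y=0, z=0, w=1, v=1: formula gives 1, φ = 1 ✓
  …
  x=0, y=1, z=1, w=0, v=0: formula gives 0, but φ = 1 ✗
Row (0,1,1,0,0) is a counterexample, so the formula is not equivalent to φ.

No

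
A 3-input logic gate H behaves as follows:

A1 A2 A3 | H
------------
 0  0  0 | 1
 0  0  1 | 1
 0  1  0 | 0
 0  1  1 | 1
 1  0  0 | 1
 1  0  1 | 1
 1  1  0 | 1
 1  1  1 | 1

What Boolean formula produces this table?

H(A1, A2, A3) = not ((not A1 and A2) and not A3)

Only row (0,1,0) gives 0. So H is 1 everywhere except there — the complement of the minterm ¬A1·A2·¬A3.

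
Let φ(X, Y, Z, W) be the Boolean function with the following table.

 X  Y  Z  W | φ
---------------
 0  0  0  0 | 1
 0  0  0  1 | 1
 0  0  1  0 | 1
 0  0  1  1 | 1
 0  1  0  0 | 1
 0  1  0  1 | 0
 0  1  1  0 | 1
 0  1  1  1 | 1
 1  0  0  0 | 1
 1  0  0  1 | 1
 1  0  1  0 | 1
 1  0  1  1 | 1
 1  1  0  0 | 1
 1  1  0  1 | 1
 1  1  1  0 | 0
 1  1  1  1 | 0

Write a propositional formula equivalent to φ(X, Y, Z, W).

φ(X, Y, Z, W) = not (((((not X and Y) and not Z) and W) or (((X and Y) and Z) and not W)) or (((X and Y) and Z) and W))

The 0-rows are (0,1,0,1), (1,1,1,0), (1,1,1,1). Take each as a conjunction (¬X·Y·¬Z·W, X·Y·Z·¬W, X·Y·Z·W), form their disjunction, and complement — that gives a formula that is 1 everywhere φ is.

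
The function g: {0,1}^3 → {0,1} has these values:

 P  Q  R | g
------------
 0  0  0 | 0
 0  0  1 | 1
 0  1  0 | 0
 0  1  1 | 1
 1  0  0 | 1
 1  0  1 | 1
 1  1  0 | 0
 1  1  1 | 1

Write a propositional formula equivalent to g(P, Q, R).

g(P, Q, R) = NOT ((((NOT P AND NOT Q) AND NOT R) OR ((NOT P AND Q) AND NOT R)) OR ((P AND Q) AND NOT R))

There are just 3 zero rows: (0,0,0), (0,1,0), (1,1,0). Their minterms are ¬P·¬Q·¬R, ¬P·Q·¬R, P·Q·¬R; the OR of those covers precisely the 0-outputs, and negating it yields g.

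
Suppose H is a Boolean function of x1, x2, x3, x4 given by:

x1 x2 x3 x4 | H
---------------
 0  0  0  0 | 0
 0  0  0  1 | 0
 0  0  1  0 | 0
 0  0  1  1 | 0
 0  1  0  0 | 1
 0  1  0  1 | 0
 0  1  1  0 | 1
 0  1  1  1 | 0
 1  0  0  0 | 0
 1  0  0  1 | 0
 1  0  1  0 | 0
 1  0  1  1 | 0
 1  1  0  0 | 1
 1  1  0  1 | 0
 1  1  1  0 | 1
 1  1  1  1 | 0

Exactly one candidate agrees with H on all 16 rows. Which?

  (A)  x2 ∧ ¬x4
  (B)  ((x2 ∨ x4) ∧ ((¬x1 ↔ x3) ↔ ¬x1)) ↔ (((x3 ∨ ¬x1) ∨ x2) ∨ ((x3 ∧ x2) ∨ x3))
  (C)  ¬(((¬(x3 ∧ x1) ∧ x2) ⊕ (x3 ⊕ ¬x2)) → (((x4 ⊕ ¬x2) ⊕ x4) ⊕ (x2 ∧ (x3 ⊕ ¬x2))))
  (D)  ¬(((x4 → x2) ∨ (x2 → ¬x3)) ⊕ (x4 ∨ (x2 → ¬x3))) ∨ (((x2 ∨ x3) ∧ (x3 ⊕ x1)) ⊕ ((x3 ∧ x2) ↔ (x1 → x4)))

A

(B) fails at (0,0,1,1): the formula yields 1, H is 0.
(C) fails at (0,1,0,1): the formula yields 1, H is 0.
(D) fails at (0,0,0,0): the formula yields 1, H is 0.
(A) is the remaining candidate, and it agrees with H on all 16 inputs.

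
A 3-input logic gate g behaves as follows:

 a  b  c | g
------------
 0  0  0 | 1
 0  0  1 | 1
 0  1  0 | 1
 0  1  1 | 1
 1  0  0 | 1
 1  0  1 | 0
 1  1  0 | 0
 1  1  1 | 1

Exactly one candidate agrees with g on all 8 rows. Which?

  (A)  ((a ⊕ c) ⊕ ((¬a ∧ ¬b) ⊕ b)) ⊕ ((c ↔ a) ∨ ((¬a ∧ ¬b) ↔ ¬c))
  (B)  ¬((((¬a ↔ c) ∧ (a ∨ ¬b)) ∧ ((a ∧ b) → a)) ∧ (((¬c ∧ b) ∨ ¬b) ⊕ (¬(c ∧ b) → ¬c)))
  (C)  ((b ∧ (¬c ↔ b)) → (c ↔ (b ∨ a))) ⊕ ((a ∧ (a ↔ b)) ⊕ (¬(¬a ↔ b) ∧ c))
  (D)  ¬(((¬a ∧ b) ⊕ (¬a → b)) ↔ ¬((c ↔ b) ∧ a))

D

(A): at (0,0,0) it gives 0, but g = 1 — eliminated.
(B): at (0,0,1) it gives 0, but g = 1 — eliminated.
(C): at (0,0,1) it gives 0, but g = 1 — eliminated.
That leaves (D). Evaluating it on every row reproduces the table of g exactly.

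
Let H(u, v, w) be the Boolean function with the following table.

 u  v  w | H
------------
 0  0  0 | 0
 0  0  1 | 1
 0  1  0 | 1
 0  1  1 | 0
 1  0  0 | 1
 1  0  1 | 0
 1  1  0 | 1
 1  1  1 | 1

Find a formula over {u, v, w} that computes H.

H(u, v, w) = not ((((not u and not v) and not w) or ((not u and v) and w)) or ((u and not v) and w))

There are just 3 zero rows: (0,0,0), (0,1,1), (1,0,1). Their minterms are ¬u·¬v·¬w, ¬u·v·w, u·¬v·w; the OR of those covers precisely the 0-outputs, and negating it yields H.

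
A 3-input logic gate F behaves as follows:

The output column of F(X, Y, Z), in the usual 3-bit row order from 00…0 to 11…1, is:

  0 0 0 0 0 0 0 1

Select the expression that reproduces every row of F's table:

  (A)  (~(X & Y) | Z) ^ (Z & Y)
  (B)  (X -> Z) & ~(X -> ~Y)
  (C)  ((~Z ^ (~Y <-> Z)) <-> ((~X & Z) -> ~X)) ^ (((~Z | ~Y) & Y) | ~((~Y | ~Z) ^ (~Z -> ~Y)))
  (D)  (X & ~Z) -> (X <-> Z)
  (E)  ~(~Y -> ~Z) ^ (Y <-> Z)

(A) fails at (0,0,0): the formula yields 1, F is 0.
(C) fails at (0,1,0): the formula yields 1, F is 0.
(D) fails at (0,0,0): the formula yields 1, F is 0.
(E) fails at (0,0,0): the formula yields 1, F is 0.
Only (B) survives; checking it on all 8 rows confirms it matches F.

B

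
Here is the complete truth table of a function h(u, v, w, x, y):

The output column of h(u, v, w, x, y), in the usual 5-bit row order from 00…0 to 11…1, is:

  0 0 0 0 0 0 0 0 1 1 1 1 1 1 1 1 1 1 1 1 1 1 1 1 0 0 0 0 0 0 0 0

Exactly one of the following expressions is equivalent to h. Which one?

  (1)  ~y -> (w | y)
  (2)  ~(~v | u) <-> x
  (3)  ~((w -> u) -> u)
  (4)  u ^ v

(1) fails at (0,0,0,0,1): the formula yields 1, h is 0.
(2) fails at (0,0,0,0,0): the formula yields 1, h is 0.
(3) fails at (0,0,0,0,0): the formula yields 1, h is 0.
Only (4) survives; checking it on all 32 rows confirms it matches h.

4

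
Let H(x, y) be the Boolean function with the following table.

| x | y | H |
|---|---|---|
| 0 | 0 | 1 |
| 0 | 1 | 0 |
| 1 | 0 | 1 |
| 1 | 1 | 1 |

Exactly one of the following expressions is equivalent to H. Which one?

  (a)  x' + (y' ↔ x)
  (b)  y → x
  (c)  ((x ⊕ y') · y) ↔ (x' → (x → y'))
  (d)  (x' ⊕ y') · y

(a) disagrees with H on (0,1) (formula → 1, table → 0); rule it out.
(c) disagrees with H on (0,0) (formula → 0, table → 1); rule it out.
(d) disagrees with H on (0,0) (formula → 0, table → 1); rule it out.
That leaves (b). Evaluating it on every row reproduces the table of H exactly.

b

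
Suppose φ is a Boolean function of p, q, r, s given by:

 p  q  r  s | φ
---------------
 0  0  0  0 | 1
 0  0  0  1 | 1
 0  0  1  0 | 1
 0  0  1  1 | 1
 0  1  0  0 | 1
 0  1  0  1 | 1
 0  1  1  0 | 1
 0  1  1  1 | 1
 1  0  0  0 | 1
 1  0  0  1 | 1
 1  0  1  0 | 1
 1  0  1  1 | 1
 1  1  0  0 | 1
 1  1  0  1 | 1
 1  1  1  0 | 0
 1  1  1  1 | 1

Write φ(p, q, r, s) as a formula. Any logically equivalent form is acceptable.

φ(p, q, r, s) = not (((p and q) and r) and not s)

φ is 0 on exactly one input, (1,1,1,0), whose minterm is p·q·r·¬s. So φ is the negation of that single conjunction.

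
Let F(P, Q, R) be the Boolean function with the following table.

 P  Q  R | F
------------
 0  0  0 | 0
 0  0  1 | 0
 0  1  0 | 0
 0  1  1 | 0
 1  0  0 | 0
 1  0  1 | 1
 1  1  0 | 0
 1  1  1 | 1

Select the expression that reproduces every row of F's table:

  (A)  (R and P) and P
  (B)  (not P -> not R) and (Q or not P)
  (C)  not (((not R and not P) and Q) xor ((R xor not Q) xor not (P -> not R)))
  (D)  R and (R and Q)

A

(B) fails at (0,0,0): the formula yields 1, F is 0.
(C) fails at (0,0,1): the formula yields 1, F is 0.
(D) fails at (0,1,1): the formula yields 1, F is 0.
That leaves (A). Evaluating it on every row reproduces the table of F exactly.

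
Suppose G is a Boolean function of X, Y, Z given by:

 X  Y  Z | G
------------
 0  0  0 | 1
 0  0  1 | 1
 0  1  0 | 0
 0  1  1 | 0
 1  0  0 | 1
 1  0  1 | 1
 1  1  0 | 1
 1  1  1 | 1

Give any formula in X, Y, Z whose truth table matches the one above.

There are just 2 zero rows: (0,1,0), (0,1,1). Their minterms are ¬X·Y·¬Z, ¬X·Y·Z; the OR of those covers precisely the 0-outputs, and negating it yields G.

G(X, Y, Z) = ¬(((¬X ∧ Y) ∧ ¬Z) ∨ ((¬X ∧ Y) ∧ Z))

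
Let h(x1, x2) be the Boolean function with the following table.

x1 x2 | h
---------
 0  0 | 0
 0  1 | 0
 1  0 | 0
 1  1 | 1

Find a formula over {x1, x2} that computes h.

h(x1, x2) = x1 · x2

The output is 1 only when every input is 1 — the AND of all inputs.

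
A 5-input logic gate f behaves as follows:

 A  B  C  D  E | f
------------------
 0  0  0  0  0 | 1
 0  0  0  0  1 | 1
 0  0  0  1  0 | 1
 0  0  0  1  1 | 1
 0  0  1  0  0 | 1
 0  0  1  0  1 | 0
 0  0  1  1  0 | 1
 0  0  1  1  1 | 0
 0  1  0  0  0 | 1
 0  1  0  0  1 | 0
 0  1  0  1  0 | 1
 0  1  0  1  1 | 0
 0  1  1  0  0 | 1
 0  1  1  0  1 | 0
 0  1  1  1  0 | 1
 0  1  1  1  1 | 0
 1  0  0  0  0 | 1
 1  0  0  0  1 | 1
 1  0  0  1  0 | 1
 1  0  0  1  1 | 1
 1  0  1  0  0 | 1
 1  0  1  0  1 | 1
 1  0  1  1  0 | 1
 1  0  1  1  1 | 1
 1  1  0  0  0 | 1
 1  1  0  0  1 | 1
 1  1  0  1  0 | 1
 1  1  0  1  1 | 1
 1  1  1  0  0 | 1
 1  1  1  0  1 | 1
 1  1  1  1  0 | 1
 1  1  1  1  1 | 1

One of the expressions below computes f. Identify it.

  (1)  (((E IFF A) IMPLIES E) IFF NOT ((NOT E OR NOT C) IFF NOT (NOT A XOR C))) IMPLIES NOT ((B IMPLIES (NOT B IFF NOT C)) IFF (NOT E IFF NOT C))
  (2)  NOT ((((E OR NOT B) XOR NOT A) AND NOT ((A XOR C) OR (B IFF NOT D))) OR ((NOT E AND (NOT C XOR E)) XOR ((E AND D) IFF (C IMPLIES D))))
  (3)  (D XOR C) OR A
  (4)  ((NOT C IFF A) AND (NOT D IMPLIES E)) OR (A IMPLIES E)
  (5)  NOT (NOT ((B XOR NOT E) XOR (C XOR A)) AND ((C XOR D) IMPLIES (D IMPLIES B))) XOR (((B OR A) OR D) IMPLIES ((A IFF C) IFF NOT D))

(2) fails at (0,0,0,0,0): the formula yields 0, f is 1.
(3) fails at (0,0,0,0,0): the formula yields 0, f is 1.
(4) fails at (0,0,1,0,1): the formula yields 1, f is 0.
(5) fails at (0,0,0,0,0): the formula yields 0, f is 1.
That leaves (1). Evaluating it on every row reproduces the table of f exactly.

1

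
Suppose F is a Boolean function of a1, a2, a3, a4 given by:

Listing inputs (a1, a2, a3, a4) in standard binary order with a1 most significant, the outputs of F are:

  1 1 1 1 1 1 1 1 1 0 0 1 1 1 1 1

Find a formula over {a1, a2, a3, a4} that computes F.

F(a1, a2, a3, a4) = ~((((a1 & ~a2) & ~a3) & a4) | (((a1 & ~a2) & a3) & ~a4))

There are just 2 zero rows: (1,0,0,1), (1,0,1,0). Their minterms are a1·¬a2·¬a3·a4, a1·¬a2·a3·¬a4; the OR of those covers precisely the 0-outputs, and negating it yields F.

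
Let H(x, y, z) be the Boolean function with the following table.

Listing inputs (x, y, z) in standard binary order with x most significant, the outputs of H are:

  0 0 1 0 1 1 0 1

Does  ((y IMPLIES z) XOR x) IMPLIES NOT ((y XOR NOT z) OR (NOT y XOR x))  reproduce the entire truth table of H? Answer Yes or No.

Check the formula against H row by row:
  x=0, y=0, z=0: formula gives 0, H = 0 ✓
  x=0, y=0, z=1: formula gives 0, H = 0 ✓
  x=0, y=1, z=0: formula gives 1, H = 1 ✓
  x=0, y=1, z=1: formula gives 0, H = 0 ✓
  x=1, y=0, z=0: formula gives 1, H = 1 ✓
  …and likewise for the remaining 3 rows.
All 8 rows match — the expression computes H exactly.

Yes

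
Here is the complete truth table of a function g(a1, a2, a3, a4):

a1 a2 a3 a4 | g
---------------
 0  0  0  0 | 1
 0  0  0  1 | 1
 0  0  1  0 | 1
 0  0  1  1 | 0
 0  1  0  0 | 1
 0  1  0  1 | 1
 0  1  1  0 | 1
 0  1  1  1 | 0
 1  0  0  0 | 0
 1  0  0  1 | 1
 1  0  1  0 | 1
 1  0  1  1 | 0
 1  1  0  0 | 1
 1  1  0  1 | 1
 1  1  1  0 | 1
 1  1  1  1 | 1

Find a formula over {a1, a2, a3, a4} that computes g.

g(a1, a2, a3, a4) = ~((((((~a1 & ~a2) & a3) & a4) | (((~a1 & a2) & a3) & a4)) | (((a1 & ~a2) & ~a3) & ~a4)) | (((a1 & ~a2) & a3) & a4))

There are just 4 zero rows: (0,0,1,1), (0,1,1,1), (1,0,0,0), (1,0,1,1). Their minterms are ¬a1·¬a2·a3·a4, ¬a1·a2·a3·a4, a1·¬a2·¬a3·¬a4, a1·¬a2·a3·a4; the OR of those covers precisely the 0-outputs, and negating it yields g.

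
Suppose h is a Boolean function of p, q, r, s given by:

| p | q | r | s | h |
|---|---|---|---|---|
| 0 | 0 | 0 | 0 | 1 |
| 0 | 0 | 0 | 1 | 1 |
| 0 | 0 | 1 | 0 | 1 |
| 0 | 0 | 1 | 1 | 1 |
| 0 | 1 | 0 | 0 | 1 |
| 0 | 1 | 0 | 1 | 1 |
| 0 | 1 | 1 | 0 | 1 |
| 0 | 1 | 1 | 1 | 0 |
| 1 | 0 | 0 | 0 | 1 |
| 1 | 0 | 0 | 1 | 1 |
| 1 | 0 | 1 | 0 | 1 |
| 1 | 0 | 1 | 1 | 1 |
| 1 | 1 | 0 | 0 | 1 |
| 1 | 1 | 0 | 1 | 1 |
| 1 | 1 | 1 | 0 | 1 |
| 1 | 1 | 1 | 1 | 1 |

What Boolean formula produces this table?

h(p, q, r, s) = NOT (((NOT p AND q) AND r) AND s)

h is 0 on exactly one input, (0,1,1,1), whose minterm is ¬p·q·r·s. So h is the negation of that single conjunction.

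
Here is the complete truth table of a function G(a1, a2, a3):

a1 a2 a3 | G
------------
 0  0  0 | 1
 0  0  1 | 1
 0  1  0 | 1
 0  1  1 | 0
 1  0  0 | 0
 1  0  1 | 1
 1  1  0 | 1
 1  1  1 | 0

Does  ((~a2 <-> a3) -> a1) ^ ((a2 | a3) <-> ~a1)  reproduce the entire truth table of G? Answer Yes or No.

Evaluate ((~a2 <-> a3) -> a1) ^ ((a2 | a3) <-> ~a1) on each row and compare to G:
  a1=0, a2=0, a3=0: formula gives 1, G = 1 ✓
  a1=0, a2=0, a3=1: formula gives 1, G = 1 ✓
  a1=0, a2=1, a3=0: formula gives 1, G = 1 ✓
  a1=0, a2=1, a3=1: formula gives 0, G = 0 ✓
  a1=1, a2=0, a3=0: formula gives 0, G = 0 ✓
  …
  a1=1, a2=1, a3=1: formula gives 1, but G = 0 ✗
A single disagreement suffices: at (1,1,1) they differ, so the formula does not compute G.

No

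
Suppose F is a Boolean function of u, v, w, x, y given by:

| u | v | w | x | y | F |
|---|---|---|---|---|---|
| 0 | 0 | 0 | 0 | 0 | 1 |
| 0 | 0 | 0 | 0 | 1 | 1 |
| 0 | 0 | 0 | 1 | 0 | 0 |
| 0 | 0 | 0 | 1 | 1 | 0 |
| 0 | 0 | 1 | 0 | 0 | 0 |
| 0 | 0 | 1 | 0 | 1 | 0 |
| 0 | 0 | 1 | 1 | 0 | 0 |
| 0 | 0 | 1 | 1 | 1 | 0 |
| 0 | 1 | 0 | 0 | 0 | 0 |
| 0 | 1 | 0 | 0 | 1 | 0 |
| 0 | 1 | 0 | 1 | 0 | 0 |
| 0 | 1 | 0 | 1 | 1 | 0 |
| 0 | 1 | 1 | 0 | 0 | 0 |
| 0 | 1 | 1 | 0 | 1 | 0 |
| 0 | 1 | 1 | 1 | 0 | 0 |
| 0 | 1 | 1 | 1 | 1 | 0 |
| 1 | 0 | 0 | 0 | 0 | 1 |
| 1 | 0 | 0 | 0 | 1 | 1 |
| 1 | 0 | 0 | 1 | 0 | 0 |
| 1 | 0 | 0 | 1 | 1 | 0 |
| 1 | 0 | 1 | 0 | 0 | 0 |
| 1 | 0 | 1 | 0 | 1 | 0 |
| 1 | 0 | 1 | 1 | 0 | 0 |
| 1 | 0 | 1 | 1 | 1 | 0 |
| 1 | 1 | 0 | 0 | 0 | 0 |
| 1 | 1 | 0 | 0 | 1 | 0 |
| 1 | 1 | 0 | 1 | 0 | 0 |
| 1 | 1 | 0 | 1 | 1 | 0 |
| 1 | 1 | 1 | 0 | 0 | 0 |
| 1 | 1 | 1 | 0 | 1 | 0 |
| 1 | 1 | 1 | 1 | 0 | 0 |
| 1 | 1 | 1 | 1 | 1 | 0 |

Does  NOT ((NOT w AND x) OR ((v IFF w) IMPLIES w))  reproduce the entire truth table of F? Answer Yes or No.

Yes

Check the formula against F row by row:
  u=0, v=0, w=0, x=0, y=0: formula gives 1, F = 1 ✓
  u=0, v=0, w=0, x=0, y=1: formula gives 1, F = 1 ✓
  u=0, v=0, w=0, x=1, y=0: formula gives 0, F = 0 ✓
  u=0, v=0, w=0, x=1, y=1: formula gives 0, F = 0 ✓
  … (the remaining 28 rows also agree.)
All 32 rows match — the expression computes F exactly.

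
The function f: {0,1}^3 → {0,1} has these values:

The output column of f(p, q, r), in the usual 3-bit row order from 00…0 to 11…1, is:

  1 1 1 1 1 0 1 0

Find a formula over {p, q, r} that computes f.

The 0-rows are (1,0,1), (1,1,1). Take each as a conjunction (p·¬q·r, p·q·r), form their disjunction, and complement — that gives a formula that is 1 everywhere f is.

f(p, q, r) = ~(((p & ~q) & r) | ((p & q) & r))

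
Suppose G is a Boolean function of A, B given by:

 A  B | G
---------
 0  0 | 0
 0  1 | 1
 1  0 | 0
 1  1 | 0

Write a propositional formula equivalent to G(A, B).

1 only at (0,1): NOT A AND B.

G(A, B) = ¬A ∧ B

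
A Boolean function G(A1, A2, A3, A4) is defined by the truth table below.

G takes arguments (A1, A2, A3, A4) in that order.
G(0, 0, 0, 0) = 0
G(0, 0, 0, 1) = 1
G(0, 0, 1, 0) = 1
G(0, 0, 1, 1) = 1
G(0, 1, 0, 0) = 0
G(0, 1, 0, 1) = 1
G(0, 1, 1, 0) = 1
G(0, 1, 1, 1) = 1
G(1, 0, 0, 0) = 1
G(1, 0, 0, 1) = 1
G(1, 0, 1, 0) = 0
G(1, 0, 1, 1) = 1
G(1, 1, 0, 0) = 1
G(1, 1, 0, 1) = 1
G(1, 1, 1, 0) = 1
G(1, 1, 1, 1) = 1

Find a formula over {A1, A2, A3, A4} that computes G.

G is 0 on only 3 rows — (0,0,0,0), (0,1,0,0), (1,0,1,0). Writing each as a minterm (¬A1·¬A2·¬A3·¬A4, ¬A1·A2·¬A3·¬A4, A1·¬A2·A3·¬A4) and OR-ing them characterizes exactly where G=0, so G is the negation of that disjunction.

G(A1, A2, A3, A4) = ~(((((~A1 & ~A2) & ~A3) & ~A4) | (((~A1 & A2) & ~A3) & ~A4)) | (((A1 & ~A2) & A3) & ~A4))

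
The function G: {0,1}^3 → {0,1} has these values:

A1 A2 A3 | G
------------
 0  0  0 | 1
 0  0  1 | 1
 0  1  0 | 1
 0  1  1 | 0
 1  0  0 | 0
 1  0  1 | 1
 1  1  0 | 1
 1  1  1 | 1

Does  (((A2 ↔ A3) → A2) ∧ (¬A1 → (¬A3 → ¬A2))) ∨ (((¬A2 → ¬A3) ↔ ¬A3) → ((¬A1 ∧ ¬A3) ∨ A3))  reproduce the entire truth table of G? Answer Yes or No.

No

Check the formula against G row by row:
  A1=0, A2=0, A3=0: formula gives 1, G = 1 ✓
  A1=0, A2=0, A3=1: formula gives 1, G = 1 ✓
  A1=0, A2=1, A3=0: formula gives 1, G = 1 ✓
  A1=0, A2=1, A3=1: formula gives 1, but G = 0 ✗
Since they disagree at (0,1,1), the expression is not a correct formula for G.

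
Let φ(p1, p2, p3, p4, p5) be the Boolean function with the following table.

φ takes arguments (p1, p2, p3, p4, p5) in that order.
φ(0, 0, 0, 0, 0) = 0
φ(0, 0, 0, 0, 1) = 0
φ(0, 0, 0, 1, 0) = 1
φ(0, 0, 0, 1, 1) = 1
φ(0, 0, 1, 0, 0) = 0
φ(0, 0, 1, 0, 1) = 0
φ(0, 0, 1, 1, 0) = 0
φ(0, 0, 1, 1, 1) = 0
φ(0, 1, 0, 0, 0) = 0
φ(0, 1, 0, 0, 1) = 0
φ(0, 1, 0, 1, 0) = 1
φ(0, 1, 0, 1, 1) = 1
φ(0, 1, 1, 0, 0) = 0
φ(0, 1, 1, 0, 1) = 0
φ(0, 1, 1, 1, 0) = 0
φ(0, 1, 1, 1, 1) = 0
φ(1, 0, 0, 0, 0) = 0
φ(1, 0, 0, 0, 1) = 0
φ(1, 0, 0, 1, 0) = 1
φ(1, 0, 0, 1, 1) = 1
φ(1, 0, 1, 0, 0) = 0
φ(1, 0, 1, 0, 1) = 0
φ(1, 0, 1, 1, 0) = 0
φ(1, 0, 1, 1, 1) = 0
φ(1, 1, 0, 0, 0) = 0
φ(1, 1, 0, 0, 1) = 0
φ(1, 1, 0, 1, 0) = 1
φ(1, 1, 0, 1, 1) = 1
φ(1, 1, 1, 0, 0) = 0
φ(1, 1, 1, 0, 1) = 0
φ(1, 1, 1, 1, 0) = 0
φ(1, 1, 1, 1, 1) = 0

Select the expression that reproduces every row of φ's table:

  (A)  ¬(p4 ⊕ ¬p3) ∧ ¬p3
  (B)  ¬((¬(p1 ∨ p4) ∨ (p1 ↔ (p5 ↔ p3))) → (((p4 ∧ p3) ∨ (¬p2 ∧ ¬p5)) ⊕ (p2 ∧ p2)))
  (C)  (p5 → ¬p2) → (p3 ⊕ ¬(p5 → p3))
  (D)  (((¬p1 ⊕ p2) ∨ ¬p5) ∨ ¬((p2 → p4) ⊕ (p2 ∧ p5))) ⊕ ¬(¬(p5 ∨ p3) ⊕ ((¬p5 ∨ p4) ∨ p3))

(B) disagrees with φ on (0,0,0,0,1) (formula → 1, table → 0); rule it out.
(C) disagrees with φ on (0,0,0,0,1) (formula → 1, table → 0); rule it out.
(D) disagrees with φ on (0,0,0,1,0) (formula → 0, table → 1); rule it out.
That leaves (A). Evaluating it on every row reproduces the table of φ exactly.

A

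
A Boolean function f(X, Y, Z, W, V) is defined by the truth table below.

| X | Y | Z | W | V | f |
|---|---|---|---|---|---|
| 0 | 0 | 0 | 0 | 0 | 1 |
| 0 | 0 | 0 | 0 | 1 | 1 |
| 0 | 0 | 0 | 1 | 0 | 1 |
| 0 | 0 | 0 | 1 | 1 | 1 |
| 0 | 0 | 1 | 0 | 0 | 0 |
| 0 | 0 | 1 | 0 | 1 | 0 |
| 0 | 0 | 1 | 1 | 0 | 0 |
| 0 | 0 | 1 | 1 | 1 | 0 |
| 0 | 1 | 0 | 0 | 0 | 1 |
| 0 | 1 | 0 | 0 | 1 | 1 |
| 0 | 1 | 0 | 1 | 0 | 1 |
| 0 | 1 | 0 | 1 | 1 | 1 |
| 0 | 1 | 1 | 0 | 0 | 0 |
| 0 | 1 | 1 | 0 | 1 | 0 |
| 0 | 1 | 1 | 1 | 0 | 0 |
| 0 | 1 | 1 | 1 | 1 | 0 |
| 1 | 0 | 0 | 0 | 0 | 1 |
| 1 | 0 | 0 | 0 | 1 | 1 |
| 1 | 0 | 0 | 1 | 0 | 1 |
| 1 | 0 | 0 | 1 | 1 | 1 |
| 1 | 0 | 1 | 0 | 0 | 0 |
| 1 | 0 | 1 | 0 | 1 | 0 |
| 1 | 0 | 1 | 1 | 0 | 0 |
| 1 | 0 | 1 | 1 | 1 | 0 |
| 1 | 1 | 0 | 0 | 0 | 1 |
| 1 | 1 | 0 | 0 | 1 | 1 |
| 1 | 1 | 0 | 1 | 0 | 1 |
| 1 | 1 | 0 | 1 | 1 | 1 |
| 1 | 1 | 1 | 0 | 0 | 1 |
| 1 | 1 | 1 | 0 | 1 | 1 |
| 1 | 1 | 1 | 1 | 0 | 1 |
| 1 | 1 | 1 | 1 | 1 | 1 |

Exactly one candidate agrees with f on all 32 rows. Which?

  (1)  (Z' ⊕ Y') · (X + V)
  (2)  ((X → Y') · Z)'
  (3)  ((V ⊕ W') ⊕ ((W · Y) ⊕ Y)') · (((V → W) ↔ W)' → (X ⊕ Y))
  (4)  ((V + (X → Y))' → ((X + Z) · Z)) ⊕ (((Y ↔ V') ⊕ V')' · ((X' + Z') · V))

2

(1): at (0,0,0,0,0) it gives 0, but f = 1 — eliminated.
(3): at (0,0,0,0,0) it gives 0, but f = 1 — eliminated.
(4): at (0,0,1,0,0) it gives 1, but f = 0 — eliminated.
That leaves (2). Evaluating it on every row reproduces the table of f exactly.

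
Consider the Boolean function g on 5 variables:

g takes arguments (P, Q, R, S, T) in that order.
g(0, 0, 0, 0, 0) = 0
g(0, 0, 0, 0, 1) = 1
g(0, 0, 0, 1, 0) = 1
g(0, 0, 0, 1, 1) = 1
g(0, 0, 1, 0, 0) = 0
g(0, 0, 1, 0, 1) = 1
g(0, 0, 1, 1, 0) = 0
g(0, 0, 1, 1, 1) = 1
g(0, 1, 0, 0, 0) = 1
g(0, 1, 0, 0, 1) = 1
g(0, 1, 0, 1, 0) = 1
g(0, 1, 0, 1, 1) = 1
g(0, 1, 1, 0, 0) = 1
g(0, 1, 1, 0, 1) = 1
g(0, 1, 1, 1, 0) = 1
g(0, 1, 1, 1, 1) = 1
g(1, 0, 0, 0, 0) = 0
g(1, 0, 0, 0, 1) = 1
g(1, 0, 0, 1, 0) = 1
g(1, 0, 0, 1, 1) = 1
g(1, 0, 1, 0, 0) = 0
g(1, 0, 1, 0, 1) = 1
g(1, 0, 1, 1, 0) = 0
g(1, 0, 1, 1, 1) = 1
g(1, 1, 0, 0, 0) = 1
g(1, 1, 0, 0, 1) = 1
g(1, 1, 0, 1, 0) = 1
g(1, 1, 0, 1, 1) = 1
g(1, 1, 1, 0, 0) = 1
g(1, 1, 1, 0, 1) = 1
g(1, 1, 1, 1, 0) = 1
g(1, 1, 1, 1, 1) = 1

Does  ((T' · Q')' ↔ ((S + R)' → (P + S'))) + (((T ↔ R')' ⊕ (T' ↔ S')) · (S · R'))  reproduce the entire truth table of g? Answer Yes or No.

Test each input against both g and the formula:
  P=0, Q=0, R=0, S=0, T=0: formula gives 0, g = 0 ✓
  P=0, Q=0, R=0, S=0, T=1: formula gives 1, g = 1 ✓
  P=0, Q=0, R=0, S=1, T=0: formula gives 1, g = 1 ✓
  P=0, Q=0, R=0, S=1, T=1: formula gives 1, g = 1 ✓
  … (the remaining 28 rows also agree.)
All 32 rows match — the expression computes g exactly.

Yes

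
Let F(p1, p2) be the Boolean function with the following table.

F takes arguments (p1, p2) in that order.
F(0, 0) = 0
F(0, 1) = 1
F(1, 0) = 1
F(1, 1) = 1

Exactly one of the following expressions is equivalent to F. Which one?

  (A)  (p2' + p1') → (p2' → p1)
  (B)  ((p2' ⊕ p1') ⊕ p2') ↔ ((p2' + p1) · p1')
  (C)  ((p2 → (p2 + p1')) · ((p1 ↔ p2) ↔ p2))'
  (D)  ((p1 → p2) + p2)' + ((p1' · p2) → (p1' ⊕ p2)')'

(B): at (0,0) it gives 1, but F = 0 — eliminated.
(C): at (0,0) it gives 1, but F = 0 — eliminated.
(D): at (0,1) it gives 0, but F = 1 — eliminated.
That leaves (A). Evaluating it on every row reproduces the table of F exactly.

A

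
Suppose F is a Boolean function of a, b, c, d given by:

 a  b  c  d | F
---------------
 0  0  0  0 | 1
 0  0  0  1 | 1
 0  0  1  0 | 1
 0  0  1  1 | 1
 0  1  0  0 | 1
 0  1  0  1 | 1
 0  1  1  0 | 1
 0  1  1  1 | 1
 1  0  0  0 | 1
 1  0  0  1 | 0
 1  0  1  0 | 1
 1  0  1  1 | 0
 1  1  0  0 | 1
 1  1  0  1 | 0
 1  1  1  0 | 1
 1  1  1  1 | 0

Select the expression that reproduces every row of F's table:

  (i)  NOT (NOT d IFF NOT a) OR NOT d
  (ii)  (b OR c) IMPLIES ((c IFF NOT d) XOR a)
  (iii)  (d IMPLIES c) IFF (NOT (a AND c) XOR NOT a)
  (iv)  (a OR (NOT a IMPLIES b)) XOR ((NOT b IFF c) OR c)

(ii) fails at (0,0,1,1): the formula yields 0, F is 1.
(iii) fails at (0,0,0,0): the formula yields 0, F is 1.
(iv) fails at (0,0,0,0): the formula yields 0, F is 1.
Only (i) survives; checking it on all 16 rows confirms it matches F.

i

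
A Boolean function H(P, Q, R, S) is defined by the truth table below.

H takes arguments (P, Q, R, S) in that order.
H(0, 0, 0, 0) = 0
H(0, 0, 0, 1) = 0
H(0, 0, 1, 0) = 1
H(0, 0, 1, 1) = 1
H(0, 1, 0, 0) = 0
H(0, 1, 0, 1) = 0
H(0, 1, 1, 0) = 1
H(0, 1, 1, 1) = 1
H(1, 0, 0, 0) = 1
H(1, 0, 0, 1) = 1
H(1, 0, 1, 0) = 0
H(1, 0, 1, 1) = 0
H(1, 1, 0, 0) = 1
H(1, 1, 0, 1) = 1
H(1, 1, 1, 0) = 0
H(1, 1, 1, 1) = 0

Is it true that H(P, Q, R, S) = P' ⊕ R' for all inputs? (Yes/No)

Yes

Test each input against both H and the formula:
  P=0, Q=0, R=0, S=0: formula gives 0, H = 0 ✓
  P=0, Q=0, R=0, S=1: formula gives 0, H = 0 ✓
  P=0, Q=0, R=1, S=0: formula gives 1, H = 1 ✓
  P=0, Q=0, R=1, S=1: formula gives 1, H = 1 ✓
  … (the remaining 12 rows also agree.)
Every row agrees, so the formula is equivalent.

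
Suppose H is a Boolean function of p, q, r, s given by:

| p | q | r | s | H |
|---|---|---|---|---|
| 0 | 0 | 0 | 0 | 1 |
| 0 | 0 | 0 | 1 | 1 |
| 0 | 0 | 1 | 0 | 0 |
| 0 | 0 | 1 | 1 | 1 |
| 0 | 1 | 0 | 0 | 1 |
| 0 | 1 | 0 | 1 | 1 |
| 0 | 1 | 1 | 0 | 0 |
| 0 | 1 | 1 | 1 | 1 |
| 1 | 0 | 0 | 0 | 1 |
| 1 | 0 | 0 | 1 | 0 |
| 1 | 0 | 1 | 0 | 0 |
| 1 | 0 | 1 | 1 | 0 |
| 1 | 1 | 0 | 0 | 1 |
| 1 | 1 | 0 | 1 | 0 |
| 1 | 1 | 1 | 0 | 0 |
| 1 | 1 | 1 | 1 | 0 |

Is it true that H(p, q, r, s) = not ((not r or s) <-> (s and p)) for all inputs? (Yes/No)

Yes

Test each input against both H and the formula:
  p=0, q=0, r=0, s=0: formula gives 1, H = 1 ✓
  p=0, q=0, r=0, s=1: formula gives 1, H = 1 ✓
  p=0, q=0, r=1, s=0: formula gives 0, H = 0 ✓
  p=0, q=0, r=1, s=1: formula gives 1, H = 1 ✓
  …and likewise for the remaining 12 rows.
Every row agrees, so the formula is equivalent.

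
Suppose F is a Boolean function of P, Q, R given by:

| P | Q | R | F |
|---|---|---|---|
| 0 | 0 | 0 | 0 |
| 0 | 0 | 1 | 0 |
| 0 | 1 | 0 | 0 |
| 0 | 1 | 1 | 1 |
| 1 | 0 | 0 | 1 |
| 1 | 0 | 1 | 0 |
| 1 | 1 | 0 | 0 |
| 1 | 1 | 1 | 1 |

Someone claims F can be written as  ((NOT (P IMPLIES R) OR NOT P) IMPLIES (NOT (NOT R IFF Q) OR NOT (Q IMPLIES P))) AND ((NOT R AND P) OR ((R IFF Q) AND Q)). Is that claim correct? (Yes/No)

Test each input against both F and the formula:
  P=0, Q=0, R=0: formula gives 0, F = 0 ✓
  P=0, Q=0, R=1: formula gives 0, F = 0 ✓
  P=0, Q=1, R=0: formula gives 0, F = 0 ✓
  P=0, Q=1, R=1: formula gives 1, F = 1 ✓
  P=1, Q=0, R=0: formula gives 1, F = 1 ✓
  … (the remaining 3 rows also agree.)
Every row agrees, so the formula is equivalent.

Yes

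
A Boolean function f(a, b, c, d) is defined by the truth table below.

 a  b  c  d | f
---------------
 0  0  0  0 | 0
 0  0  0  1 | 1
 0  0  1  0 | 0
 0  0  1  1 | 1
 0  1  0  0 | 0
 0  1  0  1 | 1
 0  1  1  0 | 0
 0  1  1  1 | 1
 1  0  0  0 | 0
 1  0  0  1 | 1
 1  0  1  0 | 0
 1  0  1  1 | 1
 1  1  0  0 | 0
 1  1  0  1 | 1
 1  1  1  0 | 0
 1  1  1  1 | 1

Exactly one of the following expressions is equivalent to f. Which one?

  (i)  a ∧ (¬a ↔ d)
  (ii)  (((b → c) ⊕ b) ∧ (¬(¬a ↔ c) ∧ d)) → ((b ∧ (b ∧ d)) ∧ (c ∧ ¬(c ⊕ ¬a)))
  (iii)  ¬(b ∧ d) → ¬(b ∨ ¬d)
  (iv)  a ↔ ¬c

iii

(i) fails at (0,0,0,1): the formula yields 0, f is 1.
(ii) fails at (0,0,0,0): the formula yields 1, f is 0.
(iv) fails at (0,0,0,1): the formula yields 0, f is 1.
Only (iii) survives; checking it on all 16 rows confirms it matches f.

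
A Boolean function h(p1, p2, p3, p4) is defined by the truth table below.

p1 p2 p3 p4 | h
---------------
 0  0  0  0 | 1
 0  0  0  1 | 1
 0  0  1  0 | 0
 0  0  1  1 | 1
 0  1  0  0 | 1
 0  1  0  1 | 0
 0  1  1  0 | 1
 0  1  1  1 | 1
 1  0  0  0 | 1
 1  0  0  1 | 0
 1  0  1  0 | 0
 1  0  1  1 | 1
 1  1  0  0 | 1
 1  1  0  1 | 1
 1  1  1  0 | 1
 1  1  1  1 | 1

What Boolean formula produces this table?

h(p1, p2, p3, p4) = not ((((((not p1 and not p2) and p3) and not p4) or (((not p1 and p2) and not p3) and p4)) or (((p1 and not p2) and not p3) and p4)) or (((p1 and not p2) and p3) and not p4))

The 0-rows are (0,0,1,0), (0,1,0,1), (1,0,0,1), (1,0,1,0). Take each as a conjunction (¬p1·¬p2·p3·¬p4, ¬p1·p2·¬p3·p4, p1·¬p2·¬p3·p4, p1·¬p2·p3·¬p4), form their disjunction, and complement — that gives a formula that is 1 everywhere h is.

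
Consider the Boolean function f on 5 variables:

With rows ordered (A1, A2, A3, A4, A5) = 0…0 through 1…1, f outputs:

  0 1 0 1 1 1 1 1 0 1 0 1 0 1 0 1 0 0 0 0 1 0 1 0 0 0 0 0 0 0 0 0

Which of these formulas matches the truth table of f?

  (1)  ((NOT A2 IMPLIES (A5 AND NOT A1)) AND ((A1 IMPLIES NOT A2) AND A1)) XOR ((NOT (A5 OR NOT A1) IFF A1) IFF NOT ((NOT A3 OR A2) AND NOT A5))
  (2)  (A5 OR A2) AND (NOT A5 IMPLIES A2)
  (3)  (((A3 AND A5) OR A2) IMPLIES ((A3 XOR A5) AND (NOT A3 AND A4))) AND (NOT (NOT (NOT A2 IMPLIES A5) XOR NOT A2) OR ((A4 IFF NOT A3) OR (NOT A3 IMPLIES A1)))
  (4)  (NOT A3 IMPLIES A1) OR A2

1

(2) disagrees with f on (0,0,1,0,0) (formula → 0, table → 1); rule it out.
(3) disagrees with f on (0,0,0,0,0) (formula → 1, table → 0); rule it out.
(4) disagrees with f on (0,0,0,0,1) (formula → 0, table → 1); rule it out.
(1) is the remaining candidate, and it agrees with f on all 32 inputs.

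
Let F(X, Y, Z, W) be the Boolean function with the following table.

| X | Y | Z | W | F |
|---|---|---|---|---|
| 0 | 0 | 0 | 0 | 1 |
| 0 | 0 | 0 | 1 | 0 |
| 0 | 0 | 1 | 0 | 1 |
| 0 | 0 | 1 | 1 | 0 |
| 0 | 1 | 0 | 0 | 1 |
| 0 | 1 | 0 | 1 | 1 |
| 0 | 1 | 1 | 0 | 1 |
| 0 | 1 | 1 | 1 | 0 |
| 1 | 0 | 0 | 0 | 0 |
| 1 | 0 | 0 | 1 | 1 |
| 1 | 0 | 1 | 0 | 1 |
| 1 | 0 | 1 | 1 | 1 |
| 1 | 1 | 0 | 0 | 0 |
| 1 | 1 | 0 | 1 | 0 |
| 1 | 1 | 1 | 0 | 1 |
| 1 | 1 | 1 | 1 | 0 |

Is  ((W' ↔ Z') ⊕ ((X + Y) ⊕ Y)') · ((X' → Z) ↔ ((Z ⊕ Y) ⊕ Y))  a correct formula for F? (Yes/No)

No

Evaluate ((W' ↔ Z') ⊕ ((X + Y) ⊕ Y)') · ((X' → Z) ↔ ((Z ⊕ Y) ⊕ Y)) on each row and compare to F:
  X=0, Y=0, Z=0, W=0: formula gives 0, but F = 1 ✗
Row (0,0,0,0) is a counterexample, so the formula is not equivalent to F.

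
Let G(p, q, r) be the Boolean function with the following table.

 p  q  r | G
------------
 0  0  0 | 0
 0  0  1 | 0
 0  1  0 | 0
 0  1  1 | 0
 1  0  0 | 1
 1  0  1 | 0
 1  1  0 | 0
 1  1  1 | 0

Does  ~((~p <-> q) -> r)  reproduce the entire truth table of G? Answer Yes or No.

Check the formula against G row by row:
  p=0, q=0, r=0: formula gives 0, G = 0 ✓
  p=0, q=0, r=1: formula gives 0, G = 0 ✓
  p=0, q=1, r=0: formula gives 1, but G = 0 ✗
A single disagreement suffices: at (0,1,0) they differ, so the formula does not compute G.

No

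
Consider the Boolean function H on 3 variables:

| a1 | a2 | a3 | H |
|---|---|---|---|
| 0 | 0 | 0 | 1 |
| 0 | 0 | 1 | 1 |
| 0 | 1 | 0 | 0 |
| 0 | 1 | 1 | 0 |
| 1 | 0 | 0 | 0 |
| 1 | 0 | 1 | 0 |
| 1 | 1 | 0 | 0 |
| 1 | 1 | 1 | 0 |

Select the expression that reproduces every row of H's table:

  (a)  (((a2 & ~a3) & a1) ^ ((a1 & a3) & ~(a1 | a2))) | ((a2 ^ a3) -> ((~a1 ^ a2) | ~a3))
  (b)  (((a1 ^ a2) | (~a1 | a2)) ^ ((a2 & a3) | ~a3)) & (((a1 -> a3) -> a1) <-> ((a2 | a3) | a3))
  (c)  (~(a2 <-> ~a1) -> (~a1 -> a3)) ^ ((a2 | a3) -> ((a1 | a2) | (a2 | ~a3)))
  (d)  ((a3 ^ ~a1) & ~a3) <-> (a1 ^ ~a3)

(a): at (0,1,0) it gives 1, but H = 0 — eliminated.
(b): at (0,0,0) it gives 0, but H = 1 — eliminated.
(d): at (0,1,0) it gives 1, but H = 0 — eliminated.
(c) is the remaining candidate, and it agrees with H on all 8 inputs.

c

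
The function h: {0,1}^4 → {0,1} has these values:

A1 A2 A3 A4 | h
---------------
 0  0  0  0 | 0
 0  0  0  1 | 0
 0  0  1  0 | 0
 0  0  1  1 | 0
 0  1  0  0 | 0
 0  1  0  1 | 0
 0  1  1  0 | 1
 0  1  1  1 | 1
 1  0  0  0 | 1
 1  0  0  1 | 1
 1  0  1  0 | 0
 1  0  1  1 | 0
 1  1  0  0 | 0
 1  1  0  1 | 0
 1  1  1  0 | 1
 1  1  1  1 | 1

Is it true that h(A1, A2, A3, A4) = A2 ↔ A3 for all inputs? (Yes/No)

Evaluate A2 ↔ A3 on each row and compare to h:
  A1=0, A2=0, A3=0, A4=0: formula gives 1, but h = 0 ✗
Since they disagree at (0,0,0,0), the expression is not a correct formula for h.

No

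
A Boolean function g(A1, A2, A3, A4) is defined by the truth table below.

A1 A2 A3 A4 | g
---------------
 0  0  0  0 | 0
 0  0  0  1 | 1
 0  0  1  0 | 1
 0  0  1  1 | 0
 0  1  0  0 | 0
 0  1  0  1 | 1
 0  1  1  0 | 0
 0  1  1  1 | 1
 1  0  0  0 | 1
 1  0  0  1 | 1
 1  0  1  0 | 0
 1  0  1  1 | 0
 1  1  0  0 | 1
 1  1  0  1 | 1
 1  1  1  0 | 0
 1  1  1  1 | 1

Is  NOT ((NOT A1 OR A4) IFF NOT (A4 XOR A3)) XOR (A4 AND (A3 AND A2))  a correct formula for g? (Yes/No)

No

Check the formula against g row by row:
  A1=0, A2=0, A3=0, A4=0: formula gives 0, g = 0 ✓
  A1=0, A2=0, A3=0, A4=1: formula gives 1, g = 1 ✓
  A1=0, A2=0, A3=1, A4=0: formula gives 1, g = 1 ✓
  A1=0, A2=0, A3=1, A4=1: formula gives 0, g = 0 ✓
  …
  A1=0, A2=1, A3=1, A4=0: formula gives 1, but g = 0 ✗
Since they disagree at (0,1,1,0), the expression is not a correct formula for g.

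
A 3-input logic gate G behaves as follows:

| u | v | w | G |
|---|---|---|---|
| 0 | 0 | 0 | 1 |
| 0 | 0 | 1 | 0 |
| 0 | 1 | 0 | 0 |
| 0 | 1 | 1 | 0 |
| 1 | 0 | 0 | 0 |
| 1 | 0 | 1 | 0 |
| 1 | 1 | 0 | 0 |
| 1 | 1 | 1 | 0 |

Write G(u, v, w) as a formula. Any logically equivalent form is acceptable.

Only row (0,0,0) gives 1. That row's minterm ¬u·¬v·¬w is G directly.

G(u, v, w) = (~u & ~v) & ~w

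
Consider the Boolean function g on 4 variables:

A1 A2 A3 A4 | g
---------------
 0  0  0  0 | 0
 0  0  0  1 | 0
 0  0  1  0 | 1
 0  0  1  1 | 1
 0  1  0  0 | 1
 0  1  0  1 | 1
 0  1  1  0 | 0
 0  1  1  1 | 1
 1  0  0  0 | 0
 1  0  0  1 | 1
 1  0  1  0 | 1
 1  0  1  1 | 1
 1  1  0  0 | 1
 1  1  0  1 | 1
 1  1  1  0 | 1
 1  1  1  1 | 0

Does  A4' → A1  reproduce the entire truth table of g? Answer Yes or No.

No

Test each input against both g and the formula:
  A1=0, A2=0, A3=0, A4=0: formula gives 0, g = 0 ✓
  A1=0, A2=0, A3=0, A4=1: formula gives 1, but g = 0 ✗
Since they disagree at (0,0,0,1), the expression is not a correct formula for g.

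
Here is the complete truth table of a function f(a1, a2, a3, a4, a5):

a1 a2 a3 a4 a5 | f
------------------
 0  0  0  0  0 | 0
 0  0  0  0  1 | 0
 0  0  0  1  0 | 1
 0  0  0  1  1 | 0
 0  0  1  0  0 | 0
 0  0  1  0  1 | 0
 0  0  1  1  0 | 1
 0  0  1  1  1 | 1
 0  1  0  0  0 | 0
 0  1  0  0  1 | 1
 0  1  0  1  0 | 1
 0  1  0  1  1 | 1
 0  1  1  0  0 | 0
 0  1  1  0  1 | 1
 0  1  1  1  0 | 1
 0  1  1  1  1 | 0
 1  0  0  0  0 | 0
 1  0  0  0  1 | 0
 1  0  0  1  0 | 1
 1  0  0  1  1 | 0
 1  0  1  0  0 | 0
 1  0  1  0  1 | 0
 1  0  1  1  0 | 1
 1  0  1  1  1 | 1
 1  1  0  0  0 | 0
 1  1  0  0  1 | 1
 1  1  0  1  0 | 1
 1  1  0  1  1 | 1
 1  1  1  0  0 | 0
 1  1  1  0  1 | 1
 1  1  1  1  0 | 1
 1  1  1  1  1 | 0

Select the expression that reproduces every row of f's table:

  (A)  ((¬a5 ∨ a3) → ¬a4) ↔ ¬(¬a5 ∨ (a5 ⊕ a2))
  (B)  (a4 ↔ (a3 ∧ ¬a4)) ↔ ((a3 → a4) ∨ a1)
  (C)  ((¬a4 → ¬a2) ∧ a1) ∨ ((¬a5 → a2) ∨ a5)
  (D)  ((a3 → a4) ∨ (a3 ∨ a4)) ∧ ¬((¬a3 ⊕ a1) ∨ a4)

A

(B) fails at (0,0,0,0,0): the formula yields 1, f is 0.
(C) fails at (0,0,0,0,1): the formula yields 1, f is 0.
(D) fails at (0,0,0,1,0): the formula yields 0, f is 1.
Only (A) survives; checking it on all 32 rows confirms it matches f.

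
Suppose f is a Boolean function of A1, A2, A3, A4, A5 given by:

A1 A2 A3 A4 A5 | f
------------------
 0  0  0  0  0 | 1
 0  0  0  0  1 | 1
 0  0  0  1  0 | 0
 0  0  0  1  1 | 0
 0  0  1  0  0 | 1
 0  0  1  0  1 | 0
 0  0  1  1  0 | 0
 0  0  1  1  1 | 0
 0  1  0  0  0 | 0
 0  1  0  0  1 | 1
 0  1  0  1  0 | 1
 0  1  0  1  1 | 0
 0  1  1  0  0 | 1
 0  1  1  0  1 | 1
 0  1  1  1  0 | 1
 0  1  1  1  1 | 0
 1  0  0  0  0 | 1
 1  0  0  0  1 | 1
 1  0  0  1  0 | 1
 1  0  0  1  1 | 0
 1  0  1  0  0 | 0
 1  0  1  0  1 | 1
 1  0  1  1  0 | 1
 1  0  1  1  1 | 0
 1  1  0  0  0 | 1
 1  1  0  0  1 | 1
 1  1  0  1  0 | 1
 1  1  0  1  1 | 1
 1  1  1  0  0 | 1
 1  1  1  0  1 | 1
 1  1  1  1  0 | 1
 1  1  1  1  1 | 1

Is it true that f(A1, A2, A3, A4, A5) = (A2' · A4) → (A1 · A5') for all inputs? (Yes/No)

Test each input against both f and the formula:
  A1=0, A2=0, A3=0, A4=0, A5=0: formula gives 1, f = 1 ✓
  A1=0, A2=0, A3=0, A4=0, A5=1: formula gives 1, f = 1 ✓
  A1=0, A2=0, A3=0, A4=1, A5=0: formula gives 0, f = 0 ✓
  A1=0, A2=0, A3=0, A4=1, A5=1: formula gives 0, f = 0 ✓
  …
  A1=0, A2=0, A3=1, A4=0, A5=1: formula gives 1, but f = 0 ✗
A single disagreement suffices: at (0,0,1,0,1) they differ, so the formula does not compute f.

No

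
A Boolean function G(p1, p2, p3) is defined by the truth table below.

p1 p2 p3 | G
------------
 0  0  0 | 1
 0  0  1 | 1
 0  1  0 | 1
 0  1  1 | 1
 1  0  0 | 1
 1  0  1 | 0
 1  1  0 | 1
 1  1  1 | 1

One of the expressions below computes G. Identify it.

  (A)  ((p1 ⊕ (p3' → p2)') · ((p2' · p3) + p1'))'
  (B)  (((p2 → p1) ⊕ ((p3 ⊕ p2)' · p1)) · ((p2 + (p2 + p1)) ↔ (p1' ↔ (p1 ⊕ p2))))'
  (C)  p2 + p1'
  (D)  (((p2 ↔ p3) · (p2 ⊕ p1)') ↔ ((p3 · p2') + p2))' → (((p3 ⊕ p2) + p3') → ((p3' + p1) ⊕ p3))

D

(A): at (0,0,0) it gives 0, but G = 1 — eliminated.
(B): at (0,0,0) it gives 0, but G = 1 — eliminated.
(C): at (1,0,0) it gives 0, but G = 1 — eliminated.
Only (D) survives; checking it on all 8 rows confirms it matches G.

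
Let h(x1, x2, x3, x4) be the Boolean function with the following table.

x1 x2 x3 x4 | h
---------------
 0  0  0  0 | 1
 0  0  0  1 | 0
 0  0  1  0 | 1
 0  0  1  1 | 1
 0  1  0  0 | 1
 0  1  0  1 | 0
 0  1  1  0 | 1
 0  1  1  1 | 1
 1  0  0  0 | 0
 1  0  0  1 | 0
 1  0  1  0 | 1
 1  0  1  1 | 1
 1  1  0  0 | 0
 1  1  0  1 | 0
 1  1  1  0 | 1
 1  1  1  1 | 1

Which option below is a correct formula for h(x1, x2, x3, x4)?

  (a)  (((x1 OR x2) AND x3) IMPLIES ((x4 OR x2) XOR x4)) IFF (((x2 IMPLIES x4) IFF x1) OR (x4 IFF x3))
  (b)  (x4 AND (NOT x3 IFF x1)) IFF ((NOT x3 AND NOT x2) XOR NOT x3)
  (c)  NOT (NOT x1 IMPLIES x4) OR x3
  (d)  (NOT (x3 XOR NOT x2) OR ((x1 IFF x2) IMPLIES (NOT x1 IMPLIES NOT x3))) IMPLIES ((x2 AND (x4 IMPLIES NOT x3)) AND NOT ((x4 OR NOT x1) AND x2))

(a) disagrees with h on (0,0,1,0) (formula → 0, table → 1); rule it out.
(b) disagrees with h on (0,0,0,1) (formula → 1, table → 0); rule it out.
(d) disagrees with h on (0,0,0,0) (formula → 0, table → 1); rule it out.
That leaves (c). Evaluating it on every row reproduces the table of h exactly.

c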